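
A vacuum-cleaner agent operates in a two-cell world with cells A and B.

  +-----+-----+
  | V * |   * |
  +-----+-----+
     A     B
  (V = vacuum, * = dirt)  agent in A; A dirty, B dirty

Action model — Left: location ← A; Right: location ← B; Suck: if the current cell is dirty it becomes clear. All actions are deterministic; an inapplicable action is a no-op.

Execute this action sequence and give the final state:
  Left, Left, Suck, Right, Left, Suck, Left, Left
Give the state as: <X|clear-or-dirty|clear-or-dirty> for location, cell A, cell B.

1. Left → <A|dirty|dirty>
2. Left → <A|dirty|dirty>
3. Suck → <A|clear|dirty>
4. Right → <B|clear|dirty>
5. Left → <A|clear|dirty>
6. Suck → <A|clear|dirty>
7. Left → <A|clear|dirty>
8. Left → <A|clear|dirty>

<A|clear|dirty>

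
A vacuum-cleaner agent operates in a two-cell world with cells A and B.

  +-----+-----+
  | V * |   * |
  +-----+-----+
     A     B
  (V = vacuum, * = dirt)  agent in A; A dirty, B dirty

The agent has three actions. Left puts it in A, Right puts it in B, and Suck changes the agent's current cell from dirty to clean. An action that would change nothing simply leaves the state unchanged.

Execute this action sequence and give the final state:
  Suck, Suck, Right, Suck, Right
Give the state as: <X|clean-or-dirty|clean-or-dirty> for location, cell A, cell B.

<B|clean|clean>

1) do Suck; now <A|clean|dirty>
2) do Suck; now <A|clean|dirty>
3) do Right; now <B|clean|dirty>
4) do Suck; now <B|clean|clean>
5) do Right; now <B|clean|clean>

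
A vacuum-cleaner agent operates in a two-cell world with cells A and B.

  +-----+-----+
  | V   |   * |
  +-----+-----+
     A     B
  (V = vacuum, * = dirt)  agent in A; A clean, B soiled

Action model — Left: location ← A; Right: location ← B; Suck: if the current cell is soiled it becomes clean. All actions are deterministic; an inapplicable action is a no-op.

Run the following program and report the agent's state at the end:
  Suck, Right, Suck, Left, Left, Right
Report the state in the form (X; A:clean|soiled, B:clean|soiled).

1. Suck → (A; A:clean, B:soiled)
2. Right → (B; A:clean, B:soiled)
3. Suck → (B; A:clean, B:clean)
4. Left → (A; A:clean, B:clean)
5. Left → (A; A:clean, B:clean)
6. Right → (B; A:clean, B:clean)

(B; A:clean, B:clean)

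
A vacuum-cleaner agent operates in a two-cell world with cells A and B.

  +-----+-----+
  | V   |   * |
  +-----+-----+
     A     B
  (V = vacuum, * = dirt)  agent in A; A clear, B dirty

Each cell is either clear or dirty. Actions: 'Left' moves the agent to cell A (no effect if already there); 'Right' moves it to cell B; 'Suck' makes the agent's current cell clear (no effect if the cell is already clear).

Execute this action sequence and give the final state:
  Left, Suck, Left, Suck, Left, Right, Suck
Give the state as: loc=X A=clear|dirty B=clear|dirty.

1) do Left; now loc=A A=clear B=dirty
2) do Suck; now loc=A A=clear B=dirty
3) do Left; now loc=A A=clear B=dirty
4) do Suck; now loc=A A=clear B=dirty
5) do Left; now loc=A A=clear B=dirty
6) do Right; now loc=B A=clear B=dirty
7) do Suck; now loc=B A=clear B=clear

loc=B A=clear B=clear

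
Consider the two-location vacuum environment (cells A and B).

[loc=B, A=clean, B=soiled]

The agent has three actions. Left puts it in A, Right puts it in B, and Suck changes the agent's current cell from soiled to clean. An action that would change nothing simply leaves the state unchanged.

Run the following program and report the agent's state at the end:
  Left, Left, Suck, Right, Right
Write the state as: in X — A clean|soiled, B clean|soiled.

in B — A clean, B soiled

t=1 Left ⇒ in A — A clean, B soiled
t=2 Left ⇒ in A — A clean, B soiled
t=3 Suck ⇒ in A — A clean, B soiled
t=4 Right ⇒ in B — A clean, B soiled
t=5 Right ⇒ in B — A clean, B soiled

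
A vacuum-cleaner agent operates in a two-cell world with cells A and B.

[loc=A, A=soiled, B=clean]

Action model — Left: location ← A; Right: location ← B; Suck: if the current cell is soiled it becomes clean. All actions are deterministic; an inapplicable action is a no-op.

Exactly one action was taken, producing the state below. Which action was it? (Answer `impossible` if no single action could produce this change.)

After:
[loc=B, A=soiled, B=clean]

Right

try  Left: in A — A soiled, B clean
try Right: in B — A soiled, B clean  ← match
try  Suck: in A — A clean, B clean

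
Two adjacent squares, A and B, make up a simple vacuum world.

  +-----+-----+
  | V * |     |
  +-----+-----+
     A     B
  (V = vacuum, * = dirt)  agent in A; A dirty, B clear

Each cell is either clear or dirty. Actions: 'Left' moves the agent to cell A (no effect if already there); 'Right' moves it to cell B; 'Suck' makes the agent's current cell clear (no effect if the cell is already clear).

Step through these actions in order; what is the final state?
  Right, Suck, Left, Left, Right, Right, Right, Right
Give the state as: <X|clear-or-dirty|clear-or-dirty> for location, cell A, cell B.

<B|dirty|clear>

1. Right → <B|dirty|clear>
2. Suck → <B|dirty|clear>
3. Left → <A|dirty|clear>
4. Left → <A|dirty|clear>
5. Right → <B|dirty|clear>
6. Right → <B|dirty|clear>
7. Right → <B|dirty|clear>
8. Right → <B|dirty|clear>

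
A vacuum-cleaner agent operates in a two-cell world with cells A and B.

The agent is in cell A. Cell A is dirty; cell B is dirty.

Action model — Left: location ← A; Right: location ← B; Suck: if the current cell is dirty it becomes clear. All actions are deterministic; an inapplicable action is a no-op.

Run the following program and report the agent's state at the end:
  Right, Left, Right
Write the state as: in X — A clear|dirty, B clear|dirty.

in B — A dirty, B dirty

Right (#1): in B — A dirty, B dirty
Left (#2): in A — A dirty, B dirty
Right (#3): in B — A dirty, B dirty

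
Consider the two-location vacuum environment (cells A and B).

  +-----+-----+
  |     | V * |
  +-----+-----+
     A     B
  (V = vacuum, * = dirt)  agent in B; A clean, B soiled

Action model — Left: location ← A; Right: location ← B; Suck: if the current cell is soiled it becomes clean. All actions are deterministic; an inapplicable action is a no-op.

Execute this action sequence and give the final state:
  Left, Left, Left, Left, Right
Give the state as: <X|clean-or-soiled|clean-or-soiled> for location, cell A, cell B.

<B|clean|soiled>

t=1 Left ⇒ <A|clean|soiled>
t=2 Left ⇒ <A|clean|soiled>
t=3 Left ⇒ <A|clean|soiled>
t=4 Left ⇒ <A|clean|soiled>
t=5 Right ⇒ <B|clean|soiled>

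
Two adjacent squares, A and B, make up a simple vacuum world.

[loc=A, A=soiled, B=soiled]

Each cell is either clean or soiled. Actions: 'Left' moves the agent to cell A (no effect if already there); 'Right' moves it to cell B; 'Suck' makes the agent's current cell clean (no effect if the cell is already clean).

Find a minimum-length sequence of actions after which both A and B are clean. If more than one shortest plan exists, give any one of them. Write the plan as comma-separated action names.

Suck (#1): <A|clean|soiled>
Right (#2): <B|clean|soiled>
Suck (#3): <B|clean|clean>
min 3: Suck A + move + Suck B

Suck, Right, Suck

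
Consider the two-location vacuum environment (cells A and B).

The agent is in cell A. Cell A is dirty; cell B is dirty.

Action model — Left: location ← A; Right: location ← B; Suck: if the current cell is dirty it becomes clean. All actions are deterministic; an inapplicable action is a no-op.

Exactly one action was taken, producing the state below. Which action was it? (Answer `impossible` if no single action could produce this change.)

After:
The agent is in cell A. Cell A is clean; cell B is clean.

try  Left: loc=A A=dirty B=dirty
try Right: loc=B A=dirty B=dirty
try  Suck: loc=A A=clean B=dirty
no single action produces the after-state

impossible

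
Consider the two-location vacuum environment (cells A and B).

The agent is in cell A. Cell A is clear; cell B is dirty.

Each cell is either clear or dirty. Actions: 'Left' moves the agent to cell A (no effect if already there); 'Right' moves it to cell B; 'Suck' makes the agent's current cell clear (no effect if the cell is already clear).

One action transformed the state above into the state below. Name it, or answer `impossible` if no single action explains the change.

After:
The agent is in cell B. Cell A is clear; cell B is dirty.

try  Left: in A — A clear, B dirty
try Right: in B — A clear, B dirty  ← match
try  Suck: in A — A clear, B dirty

Right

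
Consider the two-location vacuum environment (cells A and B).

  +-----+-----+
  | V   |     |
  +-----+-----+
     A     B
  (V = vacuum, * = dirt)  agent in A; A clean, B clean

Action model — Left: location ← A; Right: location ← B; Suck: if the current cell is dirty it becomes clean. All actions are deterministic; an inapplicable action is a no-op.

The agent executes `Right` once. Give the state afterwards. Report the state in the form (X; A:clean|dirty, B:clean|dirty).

(B; A:clean, B:clean)

start: (A; A:clean, B:clean)
1) do Right; now (B; A:clean, B:clean)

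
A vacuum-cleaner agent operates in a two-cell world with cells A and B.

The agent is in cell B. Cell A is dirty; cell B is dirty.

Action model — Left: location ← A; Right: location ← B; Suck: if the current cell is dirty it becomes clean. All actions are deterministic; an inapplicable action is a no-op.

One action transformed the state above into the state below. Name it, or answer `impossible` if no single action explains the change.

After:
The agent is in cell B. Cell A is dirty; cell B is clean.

Suck

try  Left: loc=A A=dirty B=dirty
try Right: loc=B A=dirty B=dirty
try  Suck: loc=B A=dirty B=clean  ← match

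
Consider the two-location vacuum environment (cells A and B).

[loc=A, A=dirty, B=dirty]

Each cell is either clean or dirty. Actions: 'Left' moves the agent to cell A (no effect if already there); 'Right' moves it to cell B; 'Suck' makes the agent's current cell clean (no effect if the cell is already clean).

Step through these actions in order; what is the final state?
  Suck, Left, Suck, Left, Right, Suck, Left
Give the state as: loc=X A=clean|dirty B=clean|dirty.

t=1 Suck ⇒ loc=A A=clean B=dirty
t=2 Left ⇒ loc=A A=clean B=dirty
t=3 Suck ⇒ loc=A A=clean B=dirty
t=4 Left ⇒ loc=A A=clean B=dirty
t=5 Right ⇒ loc=B A=clean B=dirty
t=6 Suck ⇒ loc=B A=clean B=clean
t=7 Left ⇒ loc=A A=clean B=clean

loc=A A=clean B=clean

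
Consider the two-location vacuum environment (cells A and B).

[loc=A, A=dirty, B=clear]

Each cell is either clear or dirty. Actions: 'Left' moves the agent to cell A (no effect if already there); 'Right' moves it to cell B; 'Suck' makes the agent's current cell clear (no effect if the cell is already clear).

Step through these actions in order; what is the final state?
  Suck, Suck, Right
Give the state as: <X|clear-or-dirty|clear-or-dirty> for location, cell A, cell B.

<B|clear|clear>

step 1/3 (Suck): <A|clear|clear>
step 2/3 (Suck): <A|clear|clear>
step 3/3 (Right): <B|clear|clear>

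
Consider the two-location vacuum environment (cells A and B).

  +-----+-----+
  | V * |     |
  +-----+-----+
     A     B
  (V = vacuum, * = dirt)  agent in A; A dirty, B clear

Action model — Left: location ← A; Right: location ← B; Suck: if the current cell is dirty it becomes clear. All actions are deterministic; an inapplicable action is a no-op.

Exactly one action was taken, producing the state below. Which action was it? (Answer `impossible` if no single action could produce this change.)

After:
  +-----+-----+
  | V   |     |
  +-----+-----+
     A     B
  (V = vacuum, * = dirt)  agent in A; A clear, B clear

Suck

try  Left: in A — A dirty, B clear
try Right: in B — A dirty, B clear
try  Suck: in A — A clear, B clear  ← match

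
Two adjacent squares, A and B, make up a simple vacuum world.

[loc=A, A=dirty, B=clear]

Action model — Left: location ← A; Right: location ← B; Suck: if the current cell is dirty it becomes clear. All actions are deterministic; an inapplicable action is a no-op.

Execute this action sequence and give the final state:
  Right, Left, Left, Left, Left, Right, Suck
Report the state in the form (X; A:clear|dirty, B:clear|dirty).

(B; A:dirty, B:clear)

1. Right → (B; A:dirty, B:clear)
2. Left → (A; A:dirty, B:clear)
3. Left → (A; A:dirty, B:clear)
4. Left → (A; A:dirty, B:clear)
5. Left → (A; A:dirty, B:clear)
6. Right → (B; A:dirty, B:clear)
7. Suck → (B; A:dirty, B:clear)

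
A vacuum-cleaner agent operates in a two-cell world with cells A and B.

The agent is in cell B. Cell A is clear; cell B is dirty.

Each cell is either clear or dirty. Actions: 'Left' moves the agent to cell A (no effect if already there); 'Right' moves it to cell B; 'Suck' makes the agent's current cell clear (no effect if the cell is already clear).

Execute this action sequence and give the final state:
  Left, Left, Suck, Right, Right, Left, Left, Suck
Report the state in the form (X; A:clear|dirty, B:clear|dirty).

(A; A:clear, B:dirty)

Left (#1): (A; A:clear, B:dirty)
Left (#2): (A; A:clear, B:dirty)
Suck (#3): (A; A:clear, B:dirty)
Right (#4): (B; A:clear, B:dirty)
Right (#5): (B; A:clear, B:dirty)
Left (#6): (A; A:clear, B:dirty)
Left (#7): (A; A:clear, B:dirty)
Suck (#8): (A; A:clear, B:dirty)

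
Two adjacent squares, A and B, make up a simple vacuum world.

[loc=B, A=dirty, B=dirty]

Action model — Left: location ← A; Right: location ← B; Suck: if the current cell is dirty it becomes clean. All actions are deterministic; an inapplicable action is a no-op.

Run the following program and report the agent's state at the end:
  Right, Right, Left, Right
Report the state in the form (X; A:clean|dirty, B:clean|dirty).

(B; A:dirty, B:dirty)

Right (#1): (B; A:dirty, B:dirty)
Right (#2): (B; A:dirty, B:dirty)
Left (#3): (A; A:dirty, B:dirty)
Right (#4): (B; A:dirty, B:dirty)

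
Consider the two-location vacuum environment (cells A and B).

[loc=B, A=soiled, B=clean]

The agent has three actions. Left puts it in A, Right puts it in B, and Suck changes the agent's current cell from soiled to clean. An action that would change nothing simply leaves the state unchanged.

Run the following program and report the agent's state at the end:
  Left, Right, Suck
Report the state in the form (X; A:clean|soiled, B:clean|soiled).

Left (#1): (A; A:soiled, B:clean)
Right (#2): (B; A:soiled, B:clean)
Suck (#3): (B; A:soiled, B:clean)

(B; A:soiled, B:clean)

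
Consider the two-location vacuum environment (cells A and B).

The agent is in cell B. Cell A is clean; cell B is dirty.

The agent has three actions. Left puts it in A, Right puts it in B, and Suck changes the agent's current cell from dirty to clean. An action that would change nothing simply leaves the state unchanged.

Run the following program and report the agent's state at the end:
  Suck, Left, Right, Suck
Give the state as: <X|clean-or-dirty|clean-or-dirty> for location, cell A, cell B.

1) do Suck; now <B|clean|clean>
2) do Left; now <A|clean|clean>
3) do Right; now <B|clean|clean>
4) do Suck; now <B|clean|clean>

<B|clean|clean>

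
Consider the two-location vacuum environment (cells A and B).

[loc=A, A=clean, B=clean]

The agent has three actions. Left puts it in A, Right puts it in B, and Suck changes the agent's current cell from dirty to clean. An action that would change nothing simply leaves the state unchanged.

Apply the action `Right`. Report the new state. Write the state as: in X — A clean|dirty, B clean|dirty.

start: in A — A clean, B clean
step 1/1 (Right): in B — A clean, B clean

in B — A clean, B clean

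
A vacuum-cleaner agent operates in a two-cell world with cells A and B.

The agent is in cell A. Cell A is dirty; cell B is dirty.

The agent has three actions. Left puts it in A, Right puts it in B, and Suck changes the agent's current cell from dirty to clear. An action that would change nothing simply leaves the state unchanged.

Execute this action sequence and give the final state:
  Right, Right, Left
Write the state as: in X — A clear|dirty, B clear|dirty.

in A — A dirty, B dirty

t=1 Right ⇒ in B — A dirty, B dirty
t=2 Right ⇒ in B — A dirty, B dirty
t=3 Left ⇒ in A — A dirty, B dirty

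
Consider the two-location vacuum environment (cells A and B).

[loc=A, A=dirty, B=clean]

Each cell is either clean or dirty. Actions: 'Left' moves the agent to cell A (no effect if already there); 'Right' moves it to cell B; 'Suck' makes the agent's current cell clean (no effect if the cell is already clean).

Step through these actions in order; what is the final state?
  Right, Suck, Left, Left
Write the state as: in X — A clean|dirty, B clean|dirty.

in A — A dirty, B clean

[1] after Right: in B — A dirty, B clean
[2] after Suck: in B — A dirty, B clean
[3] after Left: in A — A dirty, B clean
[4] after Left: in A — A dirty, B clean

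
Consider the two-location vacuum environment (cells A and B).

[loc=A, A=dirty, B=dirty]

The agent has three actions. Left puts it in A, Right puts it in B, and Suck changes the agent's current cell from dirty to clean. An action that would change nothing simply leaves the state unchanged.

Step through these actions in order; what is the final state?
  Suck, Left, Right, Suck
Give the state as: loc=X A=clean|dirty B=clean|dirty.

Suck (#1): loc=A A=clean B=dirty
Left (#2): loc=A A=clean B=dirty
Right (#3): loc=B A=clean B=dirty
Suck (#4): loc=B A=clean B=clean

loc=B A=clean B=clean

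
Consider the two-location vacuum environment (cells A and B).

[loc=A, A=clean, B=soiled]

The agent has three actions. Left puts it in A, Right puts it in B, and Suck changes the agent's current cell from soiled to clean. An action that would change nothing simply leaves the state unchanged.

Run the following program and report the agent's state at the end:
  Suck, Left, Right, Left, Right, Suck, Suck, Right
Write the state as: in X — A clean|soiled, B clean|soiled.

in B — A clean, B clean

t=1 Suck ⇒ in A — A clean, B soiled
t=2 Left ⇒ in A — A clean, B soiled
t=3 Right ⇒ in B — A clean, B soiled
t=4 Left ⇒ in A — A clean, B soiled
t=5 Right ⇒ in B — A clean, B soiled
t=6 Suck ⇒ in B — A clean, B clean
t=7 Suck ⇒ in B — A clean, B clean
t=8 Right ⇒ in B — A clean, B clean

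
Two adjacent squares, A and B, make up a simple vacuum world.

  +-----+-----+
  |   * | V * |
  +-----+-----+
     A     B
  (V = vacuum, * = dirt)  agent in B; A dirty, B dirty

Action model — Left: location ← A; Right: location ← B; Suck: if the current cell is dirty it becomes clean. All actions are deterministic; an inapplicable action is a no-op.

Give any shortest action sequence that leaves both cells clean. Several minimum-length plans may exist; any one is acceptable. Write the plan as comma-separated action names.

Suck (#1): loc=B A=dirty B=clean
Left (#2): loc=A A=dirty B=clean
Suck (#3): loc=A A=clean B=clean
min 3: Suck B + move + Suck A

Suck, Left, Suck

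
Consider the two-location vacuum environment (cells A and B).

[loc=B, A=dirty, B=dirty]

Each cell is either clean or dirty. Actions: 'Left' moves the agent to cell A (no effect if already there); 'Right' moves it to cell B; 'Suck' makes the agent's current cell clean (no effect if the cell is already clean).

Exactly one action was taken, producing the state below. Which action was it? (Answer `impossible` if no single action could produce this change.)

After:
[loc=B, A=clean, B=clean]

try  Left: in A — A dirty, B dirty
try Right: in B — A dirty, B dirty
try  Suck: in B — A dirty, B clean
no single action produces the after-state

impossible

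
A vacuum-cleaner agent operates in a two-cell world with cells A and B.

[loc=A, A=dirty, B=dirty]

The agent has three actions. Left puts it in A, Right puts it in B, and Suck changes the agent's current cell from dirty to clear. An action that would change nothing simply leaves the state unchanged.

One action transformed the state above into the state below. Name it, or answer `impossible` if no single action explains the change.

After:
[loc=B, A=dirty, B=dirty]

try  Left: (A; A:dirty, B:dirty)
try Right: (B; A:dirty, B:dirty)  ← match
try  Suck: (A; A:clear, B:dirty)

Right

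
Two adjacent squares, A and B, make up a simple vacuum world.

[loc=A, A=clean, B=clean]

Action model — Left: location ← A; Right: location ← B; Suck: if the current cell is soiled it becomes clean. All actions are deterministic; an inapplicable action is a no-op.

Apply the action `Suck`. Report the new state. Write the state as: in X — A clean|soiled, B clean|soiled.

in A — A clean, B clean

start: in A — A clean, B clean
Suck (#1): in A — A clean, B clean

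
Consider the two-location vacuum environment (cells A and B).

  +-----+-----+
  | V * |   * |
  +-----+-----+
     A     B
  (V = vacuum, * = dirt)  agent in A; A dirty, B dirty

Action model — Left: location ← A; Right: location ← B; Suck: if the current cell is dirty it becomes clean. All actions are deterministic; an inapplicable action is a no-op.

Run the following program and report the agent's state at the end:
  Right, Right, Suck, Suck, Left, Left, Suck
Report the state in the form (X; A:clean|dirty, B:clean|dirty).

Right (#1): (B; A:dirty, B:dirty)
Right (#2): (B; A:dirty, B:dirty)
Suck (#3): (B; A:dirty, B:clean)
Suck (#4): (B; A:dirty, B:clean)
Left (#5): (A; A:dirty, B:clean)
Left (#6): (A; A:dirty, B:clean)
Suck (#7): (A; A:clean, B:clean)

(A; A:clean, B:clean)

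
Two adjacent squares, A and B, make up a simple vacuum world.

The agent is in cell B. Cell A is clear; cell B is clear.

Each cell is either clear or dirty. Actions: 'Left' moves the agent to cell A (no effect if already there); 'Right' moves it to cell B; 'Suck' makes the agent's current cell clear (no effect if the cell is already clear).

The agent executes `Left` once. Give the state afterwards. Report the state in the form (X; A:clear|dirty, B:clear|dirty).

start: (B; A:clear, B:clear)
step 1/1 (Left): (A; A:clear, B:clear)

(A; A:clear, B:clear)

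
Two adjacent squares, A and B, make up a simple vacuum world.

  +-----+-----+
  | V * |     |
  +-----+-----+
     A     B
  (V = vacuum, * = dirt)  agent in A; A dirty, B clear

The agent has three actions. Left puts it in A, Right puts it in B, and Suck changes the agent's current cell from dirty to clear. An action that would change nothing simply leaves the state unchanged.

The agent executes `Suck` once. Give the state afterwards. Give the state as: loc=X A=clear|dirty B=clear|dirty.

start: loc=A A=dirty B=clear
step 1/1 (Suck): loc=A A=clear B=clear

loc=A A=clear B=clear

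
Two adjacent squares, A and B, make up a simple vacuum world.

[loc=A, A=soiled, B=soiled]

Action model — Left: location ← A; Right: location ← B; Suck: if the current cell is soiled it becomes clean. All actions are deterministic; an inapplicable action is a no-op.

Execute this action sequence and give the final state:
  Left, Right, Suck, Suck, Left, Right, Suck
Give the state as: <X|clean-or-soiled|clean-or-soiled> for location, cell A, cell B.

<B|soiled|clean>

1. Left → <A|soiled|soiled>
2. Right → <B|soiled|soiled>
3. Suck → <B|soiled|clean>
4. Suck → <B|soiled|clean>
5. Left → <A|soiled|clean>
6. Right → <B|soiled|clean>
7. Suck → <B|soiled|clean>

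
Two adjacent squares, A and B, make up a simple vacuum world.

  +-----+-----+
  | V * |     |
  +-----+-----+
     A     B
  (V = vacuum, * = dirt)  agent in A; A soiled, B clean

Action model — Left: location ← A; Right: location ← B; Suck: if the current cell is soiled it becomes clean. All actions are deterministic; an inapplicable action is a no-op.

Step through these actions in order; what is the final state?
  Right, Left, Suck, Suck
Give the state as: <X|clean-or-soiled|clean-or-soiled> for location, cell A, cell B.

1) do Right; now <B|soiled|clean>
2) do Left; now <A|soiled|clean>
3) do Suck; now <A|clean|clean>
4) do Suck; now <A|clean|clean>

<A|clean|clean>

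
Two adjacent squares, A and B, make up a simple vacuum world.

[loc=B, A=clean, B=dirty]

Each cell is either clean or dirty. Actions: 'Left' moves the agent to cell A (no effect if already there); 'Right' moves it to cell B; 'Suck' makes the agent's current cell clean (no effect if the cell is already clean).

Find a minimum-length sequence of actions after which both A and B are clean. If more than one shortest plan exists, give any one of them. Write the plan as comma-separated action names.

step 1/1 (Suck): (B; A:clean, B:clean)
min 1: B is dirty, one Suck

Suck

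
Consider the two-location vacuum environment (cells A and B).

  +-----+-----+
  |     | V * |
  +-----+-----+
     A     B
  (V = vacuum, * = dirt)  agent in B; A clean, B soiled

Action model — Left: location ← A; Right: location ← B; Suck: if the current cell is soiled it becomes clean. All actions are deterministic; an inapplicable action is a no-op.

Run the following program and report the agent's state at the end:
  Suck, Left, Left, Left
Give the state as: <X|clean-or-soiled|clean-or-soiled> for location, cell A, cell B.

<A|clean|clean>

step 1/4 (Suck): <B|clean|clean>
step 2/4 (Left): <A|clean|clean>
step 3/4 (Left): <A|clean|clean>
step 4/4 (Left): <A|clean|clean>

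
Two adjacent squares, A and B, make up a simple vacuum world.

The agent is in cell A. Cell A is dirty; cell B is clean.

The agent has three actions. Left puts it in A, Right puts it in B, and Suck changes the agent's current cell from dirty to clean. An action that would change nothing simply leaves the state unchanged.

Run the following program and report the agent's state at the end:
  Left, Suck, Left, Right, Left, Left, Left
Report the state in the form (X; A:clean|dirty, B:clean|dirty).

(A; A:clean, B:clean)

1) do Left; now (A; A:dirty, B:clean)
2) do Suck; now (A; A:clean, B:clean)
3) do Left; now (A; A:clean, B:clean)
4) do Right; now (B; A:clean, B:clean)
5) do Left; now (A; A:clean, B:clean)
6) do Left; now (A; A:clean, B:clean)
7) do Left; now (A; A:clean, B:clean)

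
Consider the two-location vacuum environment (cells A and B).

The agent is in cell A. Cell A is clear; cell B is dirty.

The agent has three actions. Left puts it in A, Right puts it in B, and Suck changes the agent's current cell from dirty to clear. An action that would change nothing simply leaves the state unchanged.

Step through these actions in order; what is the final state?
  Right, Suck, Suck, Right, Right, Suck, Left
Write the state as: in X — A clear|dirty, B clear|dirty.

Right (#1): in B — A clear, B dirty
Suck (#2): in B — A clear, B clear
Suck (#3): in B — A clear, B clear
Right (#4): in B — A clear, B clear
Right (#5): in B — A clear, B clear
Suck (#6): in B — A clear, B clear
Left (#7): in A — A clear, B clear

in A — A clear, B clear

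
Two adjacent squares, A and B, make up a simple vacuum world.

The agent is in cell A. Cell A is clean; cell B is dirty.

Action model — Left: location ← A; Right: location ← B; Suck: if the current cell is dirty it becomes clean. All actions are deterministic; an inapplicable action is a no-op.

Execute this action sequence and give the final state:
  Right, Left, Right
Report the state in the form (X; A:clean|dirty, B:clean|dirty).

Right (#1): (B; A:clean, B:dirty)
Left (#2): (A; A:clean, B:dirty)
Right (#3): (B; A:clean, B:dirty)

(B; A:clean, B:dirty)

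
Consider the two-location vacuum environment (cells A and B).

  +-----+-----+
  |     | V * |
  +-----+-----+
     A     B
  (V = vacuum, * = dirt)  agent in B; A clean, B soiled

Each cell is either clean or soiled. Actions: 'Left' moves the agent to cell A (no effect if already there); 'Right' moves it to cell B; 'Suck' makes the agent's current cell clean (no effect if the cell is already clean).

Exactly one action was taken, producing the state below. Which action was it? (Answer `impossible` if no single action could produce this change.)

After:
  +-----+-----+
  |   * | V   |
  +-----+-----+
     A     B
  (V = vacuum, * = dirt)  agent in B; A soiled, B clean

try  Left: <A|clean|soiled>
try Right: <B|clean|soiled>
try  Suck: <B|clean|clean>
no single action produces the after-state

impossible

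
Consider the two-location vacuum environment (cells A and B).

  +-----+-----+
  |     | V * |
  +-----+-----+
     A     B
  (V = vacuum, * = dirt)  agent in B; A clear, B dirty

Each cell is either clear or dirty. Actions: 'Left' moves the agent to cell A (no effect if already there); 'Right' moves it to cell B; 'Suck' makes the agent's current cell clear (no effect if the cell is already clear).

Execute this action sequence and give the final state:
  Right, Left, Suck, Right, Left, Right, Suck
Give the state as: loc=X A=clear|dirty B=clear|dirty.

t=1 Right ⇒ loc=B A=clear B=dirty
t=2 Left ⇒ loc=A A=clear B=dirty
t=3 Suck ⇒ loc=A A=clear B=dirty
t=4 Right ⇒ loc=B A=clear B=dirty
t=5 Left ⇒ loc=A A=clear B=dirty
t=6 Right ⇒ loc=B A=clear B=dirty
t=7 Suck ⇒ loc=B A=clear B=clear

loc=B A=clear B=clear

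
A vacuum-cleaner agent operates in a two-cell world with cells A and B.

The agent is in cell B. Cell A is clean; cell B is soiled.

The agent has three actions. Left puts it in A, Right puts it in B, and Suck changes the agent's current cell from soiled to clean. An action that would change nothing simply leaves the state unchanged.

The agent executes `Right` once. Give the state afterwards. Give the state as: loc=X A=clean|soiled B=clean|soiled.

loc=B A=clean B=soiled

start: loc=B A=clean B=soiled
t=1 Right ⇒ loc=B A=clean B=soiled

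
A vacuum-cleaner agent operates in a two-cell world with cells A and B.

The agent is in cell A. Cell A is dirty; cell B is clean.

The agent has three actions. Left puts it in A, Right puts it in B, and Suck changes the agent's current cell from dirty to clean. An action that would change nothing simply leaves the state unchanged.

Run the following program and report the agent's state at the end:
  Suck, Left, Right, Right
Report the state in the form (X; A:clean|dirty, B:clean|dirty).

t=1 Suck ⇒ (A; A:clean, B:clean)
t=2 Left ⇒ (A; A:clean, B:clean)
t=3 Right ⇒ (B; A:clean, B:clean)
t=4 Right ⇒ (B; A:clean, B:clean)

(B; A:clean, B:clean)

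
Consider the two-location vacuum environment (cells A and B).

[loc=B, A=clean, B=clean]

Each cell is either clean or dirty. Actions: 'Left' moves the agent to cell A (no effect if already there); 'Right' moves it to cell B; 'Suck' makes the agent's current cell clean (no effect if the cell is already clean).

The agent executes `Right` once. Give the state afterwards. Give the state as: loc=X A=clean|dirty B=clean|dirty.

loc=B A=clean B=clean

start: loc=B A=clean B=clean
t=1 Right ⇒ loc=B A=clean B=clean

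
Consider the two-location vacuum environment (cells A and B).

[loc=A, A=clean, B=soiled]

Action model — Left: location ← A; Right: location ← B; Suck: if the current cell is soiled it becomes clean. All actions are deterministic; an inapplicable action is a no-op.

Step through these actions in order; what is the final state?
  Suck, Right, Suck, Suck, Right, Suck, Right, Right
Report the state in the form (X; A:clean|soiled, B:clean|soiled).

1) do Suck; now (A; A:clean, B:soiled)
2) do Right; now (B; A:clean, B:soiled)
3) do Suck; now (B; A:clean, B:clean)
4) do Suck; now (B; A:clean, B:clean)
5) do Right; now (B; A:clean, B:clean)
6) do Suck; now (B; A:clean, B:clean)
7) do Right; now (B; A:clean, B:clean)
8) do Right; now (B; A:clean, B:clean)

(B; A:clean, B:clean)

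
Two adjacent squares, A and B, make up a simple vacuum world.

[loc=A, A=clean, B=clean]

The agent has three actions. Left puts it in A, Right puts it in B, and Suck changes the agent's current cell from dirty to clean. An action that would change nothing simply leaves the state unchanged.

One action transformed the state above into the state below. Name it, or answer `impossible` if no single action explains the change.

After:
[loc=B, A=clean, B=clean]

try  Left: <A|clean|clean>
try Right: <B|clean|clean>  ← match
try  Suck: <A|clean|clean>

Right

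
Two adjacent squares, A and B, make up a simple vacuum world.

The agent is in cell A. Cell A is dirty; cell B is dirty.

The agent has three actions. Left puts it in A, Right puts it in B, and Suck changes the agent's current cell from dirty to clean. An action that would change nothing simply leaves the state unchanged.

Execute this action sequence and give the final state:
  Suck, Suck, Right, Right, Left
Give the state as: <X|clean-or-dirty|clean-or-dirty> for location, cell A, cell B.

<A|clean|dirty>

[1] after Suck: <A|clean|dirty>
[2] after Suck: <A|clean|dirty>
[3] after Right: <B|clean|dirty>
[4] after Right: <B|clean|dirty>
[5] after Left: <A|clean|dirty>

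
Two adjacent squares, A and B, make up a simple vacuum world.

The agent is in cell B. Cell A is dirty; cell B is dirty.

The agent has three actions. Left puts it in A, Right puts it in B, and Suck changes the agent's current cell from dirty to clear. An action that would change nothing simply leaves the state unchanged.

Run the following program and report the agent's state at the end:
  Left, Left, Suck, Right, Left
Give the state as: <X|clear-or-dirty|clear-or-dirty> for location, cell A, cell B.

<A|clear|dirty>

Left (#1): <A|dirty|dirty>
Left (#2): <A|dirty|dirty>
Suck (#3): <A|clear|dirty>
Right (#4): <B|clear|dirty>
Left (#5): <A|clear|dirty>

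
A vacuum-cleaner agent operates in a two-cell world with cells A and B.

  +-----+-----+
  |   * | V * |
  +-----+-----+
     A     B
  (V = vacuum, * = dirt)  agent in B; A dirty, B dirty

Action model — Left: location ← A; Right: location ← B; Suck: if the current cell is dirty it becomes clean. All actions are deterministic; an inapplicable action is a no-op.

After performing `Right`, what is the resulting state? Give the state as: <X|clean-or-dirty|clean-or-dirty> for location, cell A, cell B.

<B|dirty|dirty>

start: <B|dirty|dirty>
t=1 Right ⇒ <B|dirty|dirty>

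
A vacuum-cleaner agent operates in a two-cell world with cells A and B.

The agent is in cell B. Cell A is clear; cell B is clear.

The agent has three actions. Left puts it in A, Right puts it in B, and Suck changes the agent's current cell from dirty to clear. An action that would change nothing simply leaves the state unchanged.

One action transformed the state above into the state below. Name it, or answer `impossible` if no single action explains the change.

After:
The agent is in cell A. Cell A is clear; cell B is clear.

try  Left: (A; A:clear, B:clear)  ← match
try Right: (B; A:clear, B:clear)
try  Suck: (B; A:clear, B:clear)

Left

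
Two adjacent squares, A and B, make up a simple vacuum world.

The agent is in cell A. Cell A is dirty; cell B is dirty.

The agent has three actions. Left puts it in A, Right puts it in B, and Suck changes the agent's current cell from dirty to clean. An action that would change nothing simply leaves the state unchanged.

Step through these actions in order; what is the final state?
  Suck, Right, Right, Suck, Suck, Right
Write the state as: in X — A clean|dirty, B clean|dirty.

Suck (#1): in A — A clean, B dirty
Right (#2): in B — A clean, B dirty
Right (#3): in B — A clean, B dirty
Suck (#4): in B — A clean, B clean
Suck (#5): in B — A clean, B clean
Right (#6): in B — A clean, B clean

in B — A clean, B clean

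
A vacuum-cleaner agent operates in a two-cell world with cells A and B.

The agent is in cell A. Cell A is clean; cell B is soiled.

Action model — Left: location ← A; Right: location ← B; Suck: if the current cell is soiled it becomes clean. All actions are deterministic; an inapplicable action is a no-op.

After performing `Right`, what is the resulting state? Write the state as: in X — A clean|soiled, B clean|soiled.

start: in A — A clean, B soiled
1) do Right; now in B — A clean, B soiled

in B — A clean, B soiled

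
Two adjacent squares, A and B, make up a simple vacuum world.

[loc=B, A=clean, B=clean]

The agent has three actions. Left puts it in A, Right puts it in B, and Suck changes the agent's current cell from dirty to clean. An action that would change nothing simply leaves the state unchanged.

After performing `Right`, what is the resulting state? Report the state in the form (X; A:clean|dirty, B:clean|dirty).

start: (B; A:clean, B:clean)
t=1 Right ⇒ (B; A:clean, B:clean)

(B; A:clean, B:clean)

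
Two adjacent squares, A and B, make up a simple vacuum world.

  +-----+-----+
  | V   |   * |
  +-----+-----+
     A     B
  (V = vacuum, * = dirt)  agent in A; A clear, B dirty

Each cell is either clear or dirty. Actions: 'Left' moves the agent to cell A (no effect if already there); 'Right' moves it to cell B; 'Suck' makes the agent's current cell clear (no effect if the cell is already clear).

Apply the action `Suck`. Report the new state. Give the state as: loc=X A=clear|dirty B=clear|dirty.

start: loc=A A=clear B=dirty
step 1/1 (Suck): loc=A A=clear B=dirty

loc=A A=clear B=dirty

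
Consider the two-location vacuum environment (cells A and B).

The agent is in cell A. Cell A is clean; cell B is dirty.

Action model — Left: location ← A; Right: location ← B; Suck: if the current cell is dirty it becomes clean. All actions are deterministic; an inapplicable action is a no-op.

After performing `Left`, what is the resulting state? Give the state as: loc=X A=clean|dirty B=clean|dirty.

loc=A A=clean B=dirty

start: loc=A A=clean B=dirty
[1] after Left: loc=A A=clean B=dirty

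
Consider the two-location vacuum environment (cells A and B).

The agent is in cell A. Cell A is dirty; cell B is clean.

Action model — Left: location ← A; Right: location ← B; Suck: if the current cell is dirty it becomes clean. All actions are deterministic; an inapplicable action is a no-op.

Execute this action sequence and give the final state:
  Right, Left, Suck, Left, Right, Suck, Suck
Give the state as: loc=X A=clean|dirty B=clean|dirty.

t=1 Right ⇒ loc=B A=dirty B=clean
t=2 Left ⇒ loc=A A=dirty B=clean
t=3 Suck ⇒ loc=A A=clean B=clean
t=4 Left ⇒ loc=A A=clean B=clean
t=5 Right ⇒ loc=B A=clean B=clean
t=6 Suck ⇒ loc=B A=clean B=clean
t=7 Suck ⇒ loc=B A=clean B=clean

loc=B A=clean B=clean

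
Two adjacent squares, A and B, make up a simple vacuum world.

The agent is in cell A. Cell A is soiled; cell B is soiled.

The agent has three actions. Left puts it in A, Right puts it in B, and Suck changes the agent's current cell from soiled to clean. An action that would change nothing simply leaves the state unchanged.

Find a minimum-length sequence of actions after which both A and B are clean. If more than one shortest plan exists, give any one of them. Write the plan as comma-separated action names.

Suck, Right, Suck

step 1/3 (Suck): loc=A A=clean B=soiled
step 2/3 (Right): loc=B A=clean B=soiled
step 3/3 (Suck): loc=B A=clean B=clean
min 3: Suck A + move + Suck B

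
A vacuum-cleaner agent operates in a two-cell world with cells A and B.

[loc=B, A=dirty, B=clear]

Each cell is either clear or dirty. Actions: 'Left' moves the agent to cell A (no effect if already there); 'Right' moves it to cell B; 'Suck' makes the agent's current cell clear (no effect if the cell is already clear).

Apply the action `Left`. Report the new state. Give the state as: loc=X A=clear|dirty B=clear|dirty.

loc=A A=dirty B=clear

start: loc=B A=dirty B=clear
1. Left → loc=A A=dirty B=clear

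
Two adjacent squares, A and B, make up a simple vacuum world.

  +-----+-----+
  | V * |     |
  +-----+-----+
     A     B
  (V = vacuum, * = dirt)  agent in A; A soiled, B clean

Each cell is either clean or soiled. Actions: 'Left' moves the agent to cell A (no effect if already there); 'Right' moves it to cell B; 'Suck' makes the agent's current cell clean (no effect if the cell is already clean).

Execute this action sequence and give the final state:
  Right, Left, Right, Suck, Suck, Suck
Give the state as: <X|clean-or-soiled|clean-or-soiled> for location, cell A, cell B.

1) do Right; now <B|soiled|clean>
2) do Left; now <A|soiled|clean>
3) do Right; now <B|soiled|clean>
4) do Suck; now <B|soiled|clean>
5) do Suck; now <B|soiled|clean>
6) do Suck; now <B|soiled|clean>

<B|soiled|clean>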